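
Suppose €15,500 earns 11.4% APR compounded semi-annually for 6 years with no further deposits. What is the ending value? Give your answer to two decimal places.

With 2 periods per year: i = 0.057, n = 12.
FV = PV·(1+i)^n = 15,500 × 1.944912 = 30,146.1285

€30,146.13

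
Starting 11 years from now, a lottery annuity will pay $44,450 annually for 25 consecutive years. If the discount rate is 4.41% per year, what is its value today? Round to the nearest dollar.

PV at t=10 (ordinary 25-year annuity): 44450 × a(25|0.0441) = 44450 × 14.966542 = 665,262.8017
Discount back 10 years: 665,262.8017 × (1+0.0441)^(−10) = 665,262.8017 × 0.649500 = 432,088.0772

$432,088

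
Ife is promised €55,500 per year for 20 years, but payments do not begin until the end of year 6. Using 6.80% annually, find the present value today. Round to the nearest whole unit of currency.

€429,811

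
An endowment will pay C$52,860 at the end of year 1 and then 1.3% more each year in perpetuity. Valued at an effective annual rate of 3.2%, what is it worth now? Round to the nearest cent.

C$2,782,105.26

PV = PMT / (i − g) = 52860 / (0.032 − 0.013) = 52860 / 0.019000 = 2,782,105.2632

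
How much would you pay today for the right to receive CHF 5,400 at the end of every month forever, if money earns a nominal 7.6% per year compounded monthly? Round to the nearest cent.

Periodic rate i = 0.076/12 = 0.00633333.
PV = PMT / i = 5400 / 0.00633333 = 852,631.5789

CHF 852,631.58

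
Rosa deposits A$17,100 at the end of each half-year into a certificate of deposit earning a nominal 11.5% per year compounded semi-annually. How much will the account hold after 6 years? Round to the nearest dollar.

A$284,300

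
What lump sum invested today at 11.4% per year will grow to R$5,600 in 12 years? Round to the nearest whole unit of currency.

Discount factor = (1+0.114)^(−12) = 0.273765; PV = 5,600 × 0.273765 = 1,533.0832

R$1,533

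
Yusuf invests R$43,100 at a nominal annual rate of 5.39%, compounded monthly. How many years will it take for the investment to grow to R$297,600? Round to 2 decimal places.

Periodic rate i = 0.0539/12 = 0.00449167.
(1+i)^n = 297600/43100 = 6.90487, so n = ln 6.90487 / ln 1.00449 = 431.1459 months
= 431.1459/12 years

35.93 years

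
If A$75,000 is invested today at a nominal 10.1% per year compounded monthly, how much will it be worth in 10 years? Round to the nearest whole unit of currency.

Periodic rate i = 0.101/12 = 0.00841667; n = 10 × 12 = 120 periods.
75,000 × (1+0.00841667)^120 = 75,000 × 2.734021 = 205,051.5471

A$205,052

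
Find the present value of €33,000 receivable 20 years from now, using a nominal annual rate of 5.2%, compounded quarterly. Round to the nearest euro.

€11,742

i = 0.052/4 = 0.013 per quarter; n = 20·4 = 80.
PV = 33,000 / (1 + 0.013)^80 = 33,000 / 2.810319 = 11,742.4390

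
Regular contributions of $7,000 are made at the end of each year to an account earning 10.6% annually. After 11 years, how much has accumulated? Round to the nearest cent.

FV = 7000 × [(1+0.106)^11 − 1] / 0.106 = 7000 × 19.141978 = 133,993.8469

$133,993.85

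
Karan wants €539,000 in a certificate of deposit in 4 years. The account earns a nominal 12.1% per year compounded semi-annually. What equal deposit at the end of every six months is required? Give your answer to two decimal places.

Periodic rate i = 0.121/2 = 0.0605; n = 4 × 2 = 8 periods.
PMT = 539000 / ( [(1+0.0605)^8 − 1] / 0.0605 ) = 539000 / 9.915249 = 54,360.7152

€54,360.72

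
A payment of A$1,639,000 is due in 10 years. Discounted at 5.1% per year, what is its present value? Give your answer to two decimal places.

A$996,670.93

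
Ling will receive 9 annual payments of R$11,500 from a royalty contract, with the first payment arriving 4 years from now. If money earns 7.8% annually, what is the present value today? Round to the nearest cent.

R$57,826.30

Value one period before first payment (t=3): 11500 × [1 − (1+0.078)^(−9)] / 0.078 = 11500 × 6.299177 = 72,440.5382
Discount back 3 years: 72,440.5382 × (1+0.078)^(−3) = 72,440.5382 × 0.798259 = 57,826.2974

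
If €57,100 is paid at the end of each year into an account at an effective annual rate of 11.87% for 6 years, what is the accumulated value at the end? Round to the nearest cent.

FV = PMT · [(1+i)^n − 1] / i = 57100 · 8.088595 = 461,858.7844

€461,858.78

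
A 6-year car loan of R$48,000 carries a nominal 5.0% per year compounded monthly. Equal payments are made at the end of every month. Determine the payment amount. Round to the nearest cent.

i = 0.05/12 = 0.00416667 per month; n = 6·12 = 72.
Annuity-PV factor = 62.092777; PMT = 48000 / 62.092777 = 773.0368

R$773.04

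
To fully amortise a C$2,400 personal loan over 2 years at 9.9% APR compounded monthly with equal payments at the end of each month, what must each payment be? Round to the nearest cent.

C$110.64

Periodic rate i = 0.099/12 = 0.00825; n = 2 × 12 = 24 periods.
Annuity-PV factor = 21.692546; PMT = 2400 / 21.692546 = 110.6371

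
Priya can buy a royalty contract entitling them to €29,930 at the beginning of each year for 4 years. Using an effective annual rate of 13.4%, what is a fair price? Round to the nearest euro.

Annuity factor a(4|0.134) × (1+i) = 3.345208; PV = 29930 × 3.345208 = 100,122.0735
(annuity-due: payments at period start, so ×(1+i).)

€100,122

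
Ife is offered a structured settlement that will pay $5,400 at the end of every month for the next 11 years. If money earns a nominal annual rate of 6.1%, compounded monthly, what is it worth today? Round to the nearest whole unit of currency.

$518,329

Periodic rate i = 0.061/12 = 0.00508333; n = 11 × 12 = 132 periods.
PV = 5400 × [1 − (1+0.00508333)^(−132)] / 0.00508333 = 5400 × 95.986870 = 518,329.0961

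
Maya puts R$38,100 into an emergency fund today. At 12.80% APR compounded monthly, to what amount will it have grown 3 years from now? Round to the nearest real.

Periodic rate i = 0.128/12 = 0.0106667; n = 3 × 12 = 36 periods.
FV = 38,100 × (1 + 0.0106667)^36 = 55,822.7075

R$55,823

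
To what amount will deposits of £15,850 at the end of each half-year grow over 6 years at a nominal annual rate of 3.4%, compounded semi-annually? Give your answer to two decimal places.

£209,031.06

i = 0.034/2 = 0.017 per half-year; n = 6·2 = 12.
FV = 15850 × [(1+0.017)^12 − 1] / 0.017 = 15850 × 13.188079 = 209,031.0587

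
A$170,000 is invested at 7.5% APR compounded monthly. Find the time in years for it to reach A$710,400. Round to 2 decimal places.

Periodic rate i = 0.075/12 = 0.00625.
(1+i)^n = 710400/170000 = 4.17882, so n = ln 4.17882 / ln 1.00625 = 229.5190 months
= 229.5190/12 years

19.13 years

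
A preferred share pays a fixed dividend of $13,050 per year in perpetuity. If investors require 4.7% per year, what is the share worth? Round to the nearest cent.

PV = PMT / i = 13050 / 0.047 = 277,659.5745

$277,659.57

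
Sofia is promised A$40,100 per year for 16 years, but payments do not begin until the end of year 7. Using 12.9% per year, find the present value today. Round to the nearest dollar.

Value one period before first payment (t=6): 40100 × [1 − (1+0.129)^(−16)] / 0.129 = 40100 × 6.639420 = 266,240.7237
Discount back 6 years: 266,240.7237 × (1+0.129)^(−6) = 266,240.7237 × 0.482877 = 128,561.4712

A$128,561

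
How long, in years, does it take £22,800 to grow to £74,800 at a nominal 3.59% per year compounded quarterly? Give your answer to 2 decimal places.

33.24 years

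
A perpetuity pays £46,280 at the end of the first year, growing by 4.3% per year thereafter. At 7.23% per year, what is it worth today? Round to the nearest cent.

£1,579,522.18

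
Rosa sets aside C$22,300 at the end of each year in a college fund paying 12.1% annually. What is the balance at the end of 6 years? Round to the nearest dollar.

C$181,426

FV = 22300 × [(1+0.121)^6 − 1] / 0.121 = 22300 × 8.135706 = 181,426.2328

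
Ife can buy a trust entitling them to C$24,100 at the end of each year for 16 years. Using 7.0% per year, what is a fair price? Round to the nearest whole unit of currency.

PV = PMT · [1 − (1+i)^(−n)] / i = 24100 · 9.446649 = 227,664.2313

C$227,664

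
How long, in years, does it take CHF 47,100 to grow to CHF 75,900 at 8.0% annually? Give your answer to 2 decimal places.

6.20 years

(1+i)^n = 75900/47100 = 1.61146, so n = ln 1.61146 / ln 1.08 = 6.1998 years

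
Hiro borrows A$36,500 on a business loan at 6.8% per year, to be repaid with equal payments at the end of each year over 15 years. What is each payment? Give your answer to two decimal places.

PMT = 36500 / ( [1 − (1+0.068)^(−15)] / 0.068 ) = 36500 / 9.224094 = 3,957.0284

A$3,957.03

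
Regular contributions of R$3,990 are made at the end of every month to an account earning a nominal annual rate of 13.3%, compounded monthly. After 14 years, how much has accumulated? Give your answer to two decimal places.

Periodic rate i = 0.133/12 = 0.0110833; n = 14 × 12 = 168 periods.
FV = PMT · [(1+i)^n − 1] / i = 3990 · 484.601842 = 1,933,561.3491

R$1,933,561.35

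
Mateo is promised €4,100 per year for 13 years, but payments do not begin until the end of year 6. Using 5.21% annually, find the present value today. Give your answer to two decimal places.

€29,502.32

PV at t=5 (ordinary 13-year annuity): 4100 × a(13|0.0521) = 4100 × 9.275929 = 38,031.3075
Discount back 5 years: 38,031.3075 × (1+0.0521)^(−5) = 38,031.3075 × 0.775738 = 29,502.3189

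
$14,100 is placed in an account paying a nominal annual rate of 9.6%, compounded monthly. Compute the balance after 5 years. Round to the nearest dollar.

i = 0.096/12 = 0.008 per month; n = 5·12 = 60.
14,100 × (1+0.008)^60 = 14,100 × 1.612991 = 22,743.1722

$22,743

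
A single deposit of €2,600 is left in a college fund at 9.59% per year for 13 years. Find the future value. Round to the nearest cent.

FV = 2,600 × (1 + 0.0959)^13 = 8,550.5765

€8,550.58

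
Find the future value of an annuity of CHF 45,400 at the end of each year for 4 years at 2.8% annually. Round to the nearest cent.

CHF 189,370.57

FV = 45400 × [(1+0.028)^4 − 1] / 0.028 = 45400 × 4.171158 = 189,370.5710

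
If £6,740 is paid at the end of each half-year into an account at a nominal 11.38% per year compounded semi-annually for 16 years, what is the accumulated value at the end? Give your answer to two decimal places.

£577,583.63

Periodic rate i = 0.1138/2 = 0.0569; n = 16 × 2 = 32 periods.
Accumulation factor s(32|0.0569) = 85.694901; FV = 6740 × 85.694901 = 577,583.6314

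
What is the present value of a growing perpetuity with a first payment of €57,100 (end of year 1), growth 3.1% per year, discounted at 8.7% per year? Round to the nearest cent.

€1,019,642.86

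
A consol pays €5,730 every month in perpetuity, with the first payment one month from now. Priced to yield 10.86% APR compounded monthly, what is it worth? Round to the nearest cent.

€633,149.17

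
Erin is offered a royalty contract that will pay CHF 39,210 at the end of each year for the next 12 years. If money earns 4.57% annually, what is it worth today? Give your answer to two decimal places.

CHF 356,112.12

PV = PMT · [1 − (1+i)^(−n)] / i = 39210 · 9.082176 = 356,112.1212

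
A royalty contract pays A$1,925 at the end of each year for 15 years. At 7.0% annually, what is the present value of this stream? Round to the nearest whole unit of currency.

A$17,533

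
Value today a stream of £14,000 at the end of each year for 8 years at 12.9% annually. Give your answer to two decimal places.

PV = 14000 × [1 − (1+0.129)^(−8)] / 0.129 = 14000 × 4.815244 = 67,413.4103

£67,413.41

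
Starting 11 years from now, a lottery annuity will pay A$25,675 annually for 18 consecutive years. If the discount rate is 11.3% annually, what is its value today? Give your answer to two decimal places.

Value one period before first payment (t=10): 25675 × [1 − (1+0.113)^(−18)] / 0.113 = 25675 × 7.561282 = 194,135.9273
PV₀ = 194,135.9273 / (1+0.113)^10 = 194,135.9273 / 2.917102 = 66,550.9518

A$66,550.95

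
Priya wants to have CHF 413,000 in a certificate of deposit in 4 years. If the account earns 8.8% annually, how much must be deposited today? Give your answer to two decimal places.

CHF 294,736.87

PV = 413,000 / (1 + 0.088)^4 = 413,000 / 1.401250 = 294,736.8721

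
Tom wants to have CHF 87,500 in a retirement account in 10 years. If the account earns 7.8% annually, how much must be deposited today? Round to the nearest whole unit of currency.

CHF 41,288

PV = FV·(1+i)^(−n) = 87,500 × 0.471859 = 41,287.6766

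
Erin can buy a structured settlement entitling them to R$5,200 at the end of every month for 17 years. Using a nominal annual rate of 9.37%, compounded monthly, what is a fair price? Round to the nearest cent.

i = 0.0937/12 = 0.00780833 per month; n = 17·12 = 204.
Annuity factor a(204|0.00780833) = 101.865916; PV = 5200 × 101.865916 = 529,702.7653

R$529,702.77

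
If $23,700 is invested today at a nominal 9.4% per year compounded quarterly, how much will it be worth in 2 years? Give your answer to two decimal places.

$28,539.81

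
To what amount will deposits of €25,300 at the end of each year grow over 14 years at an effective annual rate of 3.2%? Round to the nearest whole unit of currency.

FV = 25300 × [(1+0.032)^14 − 1] / 0.032 = 25300 × 17.319741 = 438,189.4365

€438,189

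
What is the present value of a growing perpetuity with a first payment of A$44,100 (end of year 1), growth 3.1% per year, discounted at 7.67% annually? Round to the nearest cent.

PV = D₁/(r − g) = 44100/(0.0767 − 0.031) = 964,989.0591

A$964,989.06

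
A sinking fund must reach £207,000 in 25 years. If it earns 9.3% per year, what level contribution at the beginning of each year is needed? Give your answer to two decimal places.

FV-annuity factor × (1+i) = 96.800170; PMT = 207000 / 96.800170 = 2,138.4260

£2,138.43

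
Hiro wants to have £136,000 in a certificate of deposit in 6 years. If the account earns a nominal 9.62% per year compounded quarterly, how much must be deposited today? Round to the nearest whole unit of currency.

i = 0.0962/4 = 0.02405 per quarter; n = 6·4 = 24.
PV = 136,000 / (1 + 0.02405)^24 = 136,000 / 1.768919 = 76,883.1241

£76,883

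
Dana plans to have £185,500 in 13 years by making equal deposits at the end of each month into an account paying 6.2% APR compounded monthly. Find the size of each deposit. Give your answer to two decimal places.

£776.49

With 12 periods per year: i = 0.00516667, n = 156.
FV-annuity factor = 238.895476; PMT = 185500 / 238.895476 = 776.4902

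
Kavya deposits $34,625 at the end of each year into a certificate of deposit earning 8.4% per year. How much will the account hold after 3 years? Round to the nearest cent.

$112,844.81

FV = PMT · [(1+i)^n − 1] / i = 34625 · 3.259056 = 112,844.8140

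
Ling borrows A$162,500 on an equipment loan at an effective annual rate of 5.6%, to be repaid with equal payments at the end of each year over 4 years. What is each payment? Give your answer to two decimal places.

A$46,467.32

PMT = 162500 / ( [1 − (1+0.056)^(−4)] / 0.056 ) = 162500 / 3.497081 = 46,467.3206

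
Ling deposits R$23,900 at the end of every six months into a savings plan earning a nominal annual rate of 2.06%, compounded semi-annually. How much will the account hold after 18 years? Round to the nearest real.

With 2 periods per year: i = 0.0103, n = 36.
Accumulation factor s(36|0.0103) = 43.315329; FV = 23900 × 43.315329 = 1,035,236.3611

R$1,035,236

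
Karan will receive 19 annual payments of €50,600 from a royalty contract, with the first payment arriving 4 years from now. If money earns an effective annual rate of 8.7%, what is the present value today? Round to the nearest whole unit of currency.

€360,031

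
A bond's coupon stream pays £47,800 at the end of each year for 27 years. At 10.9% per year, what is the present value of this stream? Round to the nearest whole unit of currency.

£411,688

PV = 47800 × [1 − (1+0.109)^(−27)] / 0.109 = 47800 × 8.612719 = 411,687.9604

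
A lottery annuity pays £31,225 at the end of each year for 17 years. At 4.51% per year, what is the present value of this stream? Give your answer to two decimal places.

PV = PMT · [1 − (1+i)^(−n)] / i = 31225 · 11.698286 = 365,278.9901

£365,278.99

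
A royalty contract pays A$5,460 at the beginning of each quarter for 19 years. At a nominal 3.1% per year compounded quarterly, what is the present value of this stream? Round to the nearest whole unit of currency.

With 4 periods per year: i = 0.00775, n = 76.
PV = 5460 × [1 − (1+0.00775)^(−76)] / 0.00775 × (1+i) = 5460 × 57.715694 = 315,127.6874
(annuity-due: payments at period start, so ×(1+i).)

A$315,128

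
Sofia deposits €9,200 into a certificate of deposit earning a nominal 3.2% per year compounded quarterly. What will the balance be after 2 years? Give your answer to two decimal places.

€9,805.55

Periodic rate i = 0.032/4 = 0.008; n = 2 × 4 = 8 periods.
FV = PV·(1+i)^n = 9,200 × 1.065821 = 9,805.5528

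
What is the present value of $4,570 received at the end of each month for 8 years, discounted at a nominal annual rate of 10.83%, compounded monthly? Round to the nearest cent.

$292,632.06

i = 0.1083/12 = 0.009025 per month; n = 8·12 = 96.
PV = PMT · [1 − (1+i)^(−n)] / i = 4570 · 64.033274 = 292,632.0628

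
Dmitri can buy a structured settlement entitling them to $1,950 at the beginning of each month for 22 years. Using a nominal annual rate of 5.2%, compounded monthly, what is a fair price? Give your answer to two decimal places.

With 12 periods per year: i = 0.00433333, n = 264.
PV = 1950 × [1 − (1+0.00433333)^(−264)] / 0.00433333 × (1+i) = 1950 × 157.758232 = 307,628.5529
Payments are at the start of each period, so multiply by (1+i).

$307,628.55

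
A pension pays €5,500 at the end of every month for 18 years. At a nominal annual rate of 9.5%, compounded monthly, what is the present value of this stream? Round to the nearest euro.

Periodic rate i = 0.095/12 = 0.00791667; n = 18 × 12 = 216 periods.
PV = 5500 × [1 − (1+0.00791667)^(−216)] / 0.00791667 = 5500 × 103.315236 = 568,233.7987

€568,234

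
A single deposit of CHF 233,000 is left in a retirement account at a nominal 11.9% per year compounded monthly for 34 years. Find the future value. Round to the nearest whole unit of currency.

CHF 13,057,379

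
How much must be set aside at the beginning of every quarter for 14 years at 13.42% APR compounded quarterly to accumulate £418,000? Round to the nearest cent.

£2,537.66

With 4 periods per year: i = 0.03355, n = 56.
PMT = 418000 / ( [(1+0.03355)^56 − 1] / 0.03355 × (1+i) ) = 418000 / 164.718824 = 2,537.6577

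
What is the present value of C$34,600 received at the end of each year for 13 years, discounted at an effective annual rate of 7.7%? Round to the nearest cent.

PV = PMT · [1 − (1+i)^(−n)] / i = 34600 · 8.035874 = 278,041.2349

C$278,041.23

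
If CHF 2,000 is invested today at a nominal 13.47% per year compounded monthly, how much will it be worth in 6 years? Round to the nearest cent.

With 12 periods per year: i = 0.011225, n = 72.
FV = 2,000 × (1 + 0.011225)^72 = 4,467.5708

CHF 4,467.57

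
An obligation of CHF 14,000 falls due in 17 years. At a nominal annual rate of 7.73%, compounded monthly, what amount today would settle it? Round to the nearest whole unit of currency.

CHF 3,778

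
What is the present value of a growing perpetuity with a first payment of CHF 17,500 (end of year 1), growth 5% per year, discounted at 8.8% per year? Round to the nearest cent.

PV = PMT / (i − g) = 17500 / (0.088 − 0.05) = 17500 / 0.038000 = 460,526.3158

CHF 460,526.32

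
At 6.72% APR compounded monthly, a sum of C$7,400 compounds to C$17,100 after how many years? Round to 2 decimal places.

Periodic rate i = 0.0672/12 = 0.0056.
(1+i)^n = 17100/7400 = 2.31081, so n = ln 2.31081 / ln 1.0056 = 149.9896 months
= 149.9896/12 years

12.50 years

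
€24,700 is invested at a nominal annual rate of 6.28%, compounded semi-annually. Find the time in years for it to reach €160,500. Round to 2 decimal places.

30.27 years

Periodic rate i = 0.0628/2 = 0.0314.
n = ln(160500/24700) / ln(1+0.0314) = ln(6.49798) / 0.030917 = 60.5325 half-years
= 60.5325/2 years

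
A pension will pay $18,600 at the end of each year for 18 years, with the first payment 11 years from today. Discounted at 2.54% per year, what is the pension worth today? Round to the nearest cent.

Value one period before first payment (t=10): 18600 × [1 − (1+0.0254)^(−18)] / 0.0254 = 18600 × 14.303986 = 266,054.1339
PV₀ = 266,054.1339 / (1+0.0254)^10 = 266,054.1339 / 1.285089 = 207,031.7152

$207,031.72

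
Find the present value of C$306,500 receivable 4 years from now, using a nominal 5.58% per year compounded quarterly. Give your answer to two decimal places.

With 4 periods per year: i = 0.01395, n = 16.
Discount factor = (1+0.01395)^(−16) = 0.801190; PV = 306,500 × 0.801190 = 245,564.6485

C$245,564.65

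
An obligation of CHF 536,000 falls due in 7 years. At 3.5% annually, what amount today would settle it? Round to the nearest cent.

CHF 421,291.15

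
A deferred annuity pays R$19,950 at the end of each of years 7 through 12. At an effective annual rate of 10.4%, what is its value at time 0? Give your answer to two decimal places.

R$47,431.76

PV at t=6 (ordinary 6-year annuity): 19950 × a(6|0.104) = 19950 × 4.304679 = 85,878.3480
PV₀ = 85,878.3480 / (1+0.104)^6 = 85,878.3480 / 1.810566 = 47,431.7601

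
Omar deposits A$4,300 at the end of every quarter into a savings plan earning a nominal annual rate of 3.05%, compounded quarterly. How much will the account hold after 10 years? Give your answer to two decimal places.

A$200,228.52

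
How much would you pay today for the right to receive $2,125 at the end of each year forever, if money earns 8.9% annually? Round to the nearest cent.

PV = C/r = 2125/0.089 = 23,876.4045

$23,876.40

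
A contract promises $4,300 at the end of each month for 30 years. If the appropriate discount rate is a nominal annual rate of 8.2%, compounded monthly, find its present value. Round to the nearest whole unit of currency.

With 12 periods per year: i = 0.00683333, n = 360.
Annuity factor a(360|0.00683333) = 133.733740; PV = 4300 × 133.733740 = 575,055.0825

$575,055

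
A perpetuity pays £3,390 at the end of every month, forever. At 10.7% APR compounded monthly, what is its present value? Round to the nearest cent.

£380,186.92

Periodic rate i = 0.107/12 = 0.00891667.
PV = C/r = 3390/0.00891667 = 380,186.9159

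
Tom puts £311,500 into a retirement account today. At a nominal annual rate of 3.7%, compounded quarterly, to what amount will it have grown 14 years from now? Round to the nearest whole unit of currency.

With 4 periods per year: i = 0.00925, n = 56.
311,500 × (1+0.00925)^56 = 311,500 × 1.674675 = 521,661.1610

£521,661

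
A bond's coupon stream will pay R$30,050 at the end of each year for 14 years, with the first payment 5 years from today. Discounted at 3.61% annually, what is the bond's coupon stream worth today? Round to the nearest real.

PV at t=4 (ordinary 14-year annuity): 30050 × a(14|0.0361) = 30050 × 10.840373 = 325,753.2111
Discount back 4 years: 325,753.2111 × (1+0.0361)^(−4) = 325,753.2111 × 0.867747 = 282,671.4916

R$282,671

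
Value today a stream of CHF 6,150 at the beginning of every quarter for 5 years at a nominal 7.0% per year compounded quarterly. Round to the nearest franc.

CHF 104,833

Periodic rate i = 0.07/4 = 0.0175; n = 5 × 4 = 20 periods.
PV = PMT · [1 − (1+i)^(−n)] / i × (1+i) = 6150 · 17.046057 = 104,833.2489
Payments are at the start of each period, so multiply by (1+i).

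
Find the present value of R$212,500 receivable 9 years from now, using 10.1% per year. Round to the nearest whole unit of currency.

Discount factor = (1+0.101)^(−9) = 0.420643; PV = 212,500 × 0.420643 = 89,386.7328

R$89,387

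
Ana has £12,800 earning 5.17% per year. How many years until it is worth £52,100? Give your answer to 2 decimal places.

27.85 years

n = ln(52100/12800) / ln(1+0.0517) = ln(4.07031) / 0.050408 = 27.8472 years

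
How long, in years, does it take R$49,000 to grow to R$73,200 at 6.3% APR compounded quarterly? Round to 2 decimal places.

6.42 years

Periodic rate i = 0.063/4 = 0.01575.
(1+i)^n = 73200/49000 = 1.49388, so n = ln 1.49388 / ln 1.01575 = 25.6843 quarters
= 25.6843/4 years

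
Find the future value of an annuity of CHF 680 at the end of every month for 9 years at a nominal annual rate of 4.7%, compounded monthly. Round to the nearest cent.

With 12 periods per year: i = 0.00391667, n = 108.
FV = PMT · [(1+i)^n − 1] / i = 680 · 134.112400 = 91,196.4319

CHF 91,196.43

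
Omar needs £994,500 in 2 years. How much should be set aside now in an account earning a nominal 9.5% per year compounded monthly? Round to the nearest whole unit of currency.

i = 0.095/12 = 0.00791667 per month; n = 2·12 = 24.
PV = 994,500 / (1 + 0.00791667)^24 = 994,500 / 1.208345 = 823,026.3653

£823,026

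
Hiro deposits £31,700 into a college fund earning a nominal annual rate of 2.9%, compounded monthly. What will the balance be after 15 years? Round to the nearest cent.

£48,949.63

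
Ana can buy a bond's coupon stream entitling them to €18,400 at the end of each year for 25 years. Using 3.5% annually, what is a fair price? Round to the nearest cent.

€303,259.87

Annuity factor a(25|0.035) = 16.481515; PV = 18400 × 16.481515 = 303,259.8685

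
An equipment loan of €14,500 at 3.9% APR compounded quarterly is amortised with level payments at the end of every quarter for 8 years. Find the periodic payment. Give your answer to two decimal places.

€529.67

Periodic rate i = 0.039/4 = 0.00975; n = 8 × 4 = 32 periods.
PMT = 14500 / ( [1 − (1+0.00975)^(−32)] / 0.00975 ) = 14500 / 27.375536 = 529.6700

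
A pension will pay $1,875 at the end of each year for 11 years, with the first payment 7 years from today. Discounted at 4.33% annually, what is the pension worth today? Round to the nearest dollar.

Value one period before first payment (t=6): 1875 × [1 − (1+0.0433)^(−11)] / 0.0433 = 1875 × 8.606609 = 16,137.3912
Discount back 6 years: 16,137.3912 × (1+0.0433)^(−6) = 16,137.3912 × 0.775434 = 12,513.4794

$12,513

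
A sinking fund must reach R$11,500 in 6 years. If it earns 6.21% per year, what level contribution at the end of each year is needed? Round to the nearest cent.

FV-annuity factor = 7.012311; PMT = 11500 / 7.012311 = 1,639.9730

R$1,639.97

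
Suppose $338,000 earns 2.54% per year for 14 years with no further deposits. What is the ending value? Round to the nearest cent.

FV = PV·(1+i)^n = 338,000 × 1.420713 = 480,201.0261

$480,201.03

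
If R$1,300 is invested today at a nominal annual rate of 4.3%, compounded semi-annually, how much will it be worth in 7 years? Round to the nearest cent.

R$1,750.98

With 2 periods per year: i = 0.0215, n = 14.
FV = PV·(1+i)^n = 1,300 × 1.346906 = 1,750.9774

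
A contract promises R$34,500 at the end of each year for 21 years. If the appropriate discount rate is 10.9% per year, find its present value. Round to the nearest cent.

PV = 34500 × [1 − (1+0.109)^(−21)] / 0.109 = 34500 × 8.129565 = 280,469.9983

R$280,470.00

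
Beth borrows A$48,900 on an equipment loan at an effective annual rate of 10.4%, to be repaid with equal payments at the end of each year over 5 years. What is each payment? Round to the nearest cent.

A$13,031.78

Annuity-PV factor = 3.752366; PMT = 48900 / 3.752366 = 13,031.7788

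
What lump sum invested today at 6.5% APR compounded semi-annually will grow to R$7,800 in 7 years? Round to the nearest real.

R$4,985

Periodic rate i = 0.065/2 = 0.0325; n = 7 × 2 = 14 periods.
PV = FV·(1+i)^(−n) = 7,800 × 0.639056 = 4,984.6395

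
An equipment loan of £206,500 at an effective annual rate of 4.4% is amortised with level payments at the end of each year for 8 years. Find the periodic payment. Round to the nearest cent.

PMT = 206500 / ( [1 − (1+0.044)^(−8)] / 0.044 ) = 206500 / 6.622918 = 31,179.6110

£31,179.61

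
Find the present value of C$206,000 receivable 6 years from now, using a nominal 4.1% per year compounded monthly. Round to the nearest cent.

i = 0.041/12 = 0.00341667 per month; n = 6·12 = 72.
PV = FV·(1+i)^(−n) = 206,000 × 0.782250 = 161,143.5309

C$161,143.53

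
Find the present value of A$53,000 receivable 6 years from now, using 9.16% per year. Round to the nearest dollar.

A$31,325

PV = 53,000 / (1 + 0.0916)^6 = 53,000 / 1.691925 = 31,325.2617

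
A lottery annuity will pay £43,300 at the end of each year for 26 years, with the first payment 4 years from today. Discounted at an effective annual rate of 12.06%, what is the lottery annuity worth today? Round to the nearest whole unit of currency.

PV at t=3 (ordinary 26-year annuity): 43300 × a(26|0.1206) = 43300 × 7.862400 = 340,441.9294
PV₀ = 340,441.9294 / (1+0.1206)^3 = 340,441.9294 / 1.407187 = 241,930.8152

£241,931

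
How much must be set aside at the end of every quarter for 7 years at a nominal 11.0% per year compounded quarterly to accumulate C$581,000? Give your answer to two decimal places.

C$14,047.06

i = 0.11/4 = 0.0275 per quarter; n = 7·4 = 28.
FV-annuity factor = 41.360975; PMT = 581000 / 41.360975 = 14,047.0575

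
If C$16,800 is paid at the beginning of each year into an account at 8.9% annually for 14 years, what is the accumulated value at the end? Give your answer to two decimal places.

FV = PMT · [(1+i)^n − 1] / i × (1+i) = 16800 · 28.131204 = 472,604.2331
(Beginning-of-period payments → annuity-due factor ×(1+i).)

C$472,604.23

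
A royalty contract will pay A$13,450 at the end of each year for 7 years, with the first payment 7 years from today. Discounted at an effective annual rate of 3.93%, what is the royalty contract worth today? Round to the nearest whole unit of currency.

PV at t=6 (ordinary 7-year annuity): 13450 × a(7|0.0393) = 13450 × 6.017612 = 80,936.8794
Discount back 6 years: 80,936.8794 × (1+0.0393)^(−6) = 80,936.8794 × 0.793514 = 64,224.5237

A$64,225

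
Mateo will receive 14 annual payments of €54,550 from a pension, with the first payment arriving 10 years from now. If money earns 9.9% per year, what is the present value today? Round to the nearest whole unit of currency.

€172,766

Value one period before first payment (t=9): 54550 × [1 − (1+0.099)^(−14)] / 0.099 = 54550 × 7.407013 = 404,052.5634
PV₀ = 404,052.5634 / (1+0.099)^9 = 404,052.5634 / 2.338725 = 172,766.1417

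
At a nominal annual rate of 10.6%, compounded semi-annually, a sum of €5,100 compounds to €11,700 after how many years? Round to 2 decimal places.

Periodic rate i = 0.106/2 = 0.053.
(1+i)^n = 11700/5100 = 2.29412, so n = ln 2.29412 / ln 1.053 = 16.0785 half-years
= 16.0785/2 years

8.04 years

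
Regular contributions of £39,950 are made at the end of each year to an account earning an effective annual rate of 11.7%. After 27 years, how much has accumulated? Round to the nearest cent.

Accumulation factor s(27|0.117) = 160.984260; FV = 39950 × 160.984260 = 6,431,321.1973

£6,431,321.20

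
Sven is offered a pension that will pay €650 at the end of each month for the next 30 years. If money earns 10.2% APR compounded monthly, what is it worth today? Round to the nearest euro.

€72,838

With 12 periods per year: i = 0.0085, n = 360.
Annuity factor a(360|0.0085) = 112.059062; PV = 650 × 112.059062 = 72,838.3902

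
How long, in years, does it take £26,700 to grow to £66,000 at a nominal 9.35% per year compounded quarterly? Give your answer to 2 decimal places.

Periodic rate i = 0.0935/4 = 0.023375.
n = ln(66000/26700) / ln(1+0.023375) = ln(2.47191) / 0.023106 = 39.1670 quarters
= 39.1670/4 years

9.79 years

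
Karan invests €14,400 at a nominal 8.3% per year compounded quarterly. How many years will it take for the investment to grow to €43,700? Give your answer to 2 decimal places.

13.51 years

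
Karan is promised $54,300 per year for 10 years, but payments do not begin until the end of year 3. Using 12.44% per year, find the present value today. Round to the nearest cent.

$238,365.14

PV at t=2 (ordinary 10-year annuity): 54300 × a(10|0.1244) = 54300 × 5.549893 = 301,359.1706
PV₀ = 301,359.1706 / (1+0.1244)^2 = 301,359.1706 / 1.264275 = 238,365.1379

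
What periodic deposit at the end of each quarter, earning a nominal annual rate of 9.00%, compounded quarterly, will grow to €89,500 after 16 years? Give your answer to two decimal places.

€638.50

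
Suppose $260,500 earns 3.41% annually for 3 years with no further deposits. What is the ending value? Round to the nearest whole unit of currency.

$288,068

FV = 260,500 × (1 + 0.0341)^3 = 288,068.2153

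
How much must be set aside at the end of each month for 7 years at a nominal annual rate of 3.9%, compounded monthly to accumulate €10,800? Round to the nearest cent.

€112.03

Periodic rate i = 0.039/12 = 0.00325; n = 7 × 12 = 84 periods.
FV-annuity factor = 96.405771; PMT = 10800 / 96.405771 = 112.0265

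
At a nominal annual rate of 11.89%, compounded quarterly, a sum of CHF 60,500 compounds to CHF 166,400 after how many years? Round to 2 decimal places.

8.64 years

Periodic rate i = 0.1189/4 = 0.029725.
(1+i)^n = 166400/60500 = 2.75041, so n = ln 2.75041 / ln 1.02973 = 34.5405 quarters
= 34.5405/4 years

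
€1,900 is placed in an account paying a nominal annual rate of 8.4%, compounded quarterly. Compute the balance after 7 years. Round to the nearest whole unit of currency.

With 4 periods per year: i = 0.021, n = 28.
1,900 × (1+0.021)^28 = 1,900 × 1.789455 = 3,399.9645

€3,400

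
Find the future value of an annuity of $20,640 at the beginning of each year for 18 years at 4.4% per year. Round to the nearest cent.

$573,350.42

FV = 20640 × [(1+0.044)^18 − 1] / 0.044 × (1+i) = 20640 × 27.778606 = 573,350.4211
(Beginning-of-period payments → annuity-due factor ×(1+i).)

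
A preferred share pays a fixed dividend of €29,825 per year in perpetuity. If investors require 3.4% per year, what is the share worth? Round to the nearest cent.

€877,205.88

PV = C/r = 29825/0.034 = 877,205.8824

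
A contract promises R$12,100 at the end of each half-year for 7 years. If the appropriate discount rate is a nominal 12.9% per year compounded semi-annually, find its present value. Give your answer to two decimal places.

With 2 periods per year: i = 0.0645, n = 14.
PV = 12100 × [1 − (1+0.0645)^(−14)] / 0.0645 = 12100 × 9.041370 = 109,400.5757

R$109,400.58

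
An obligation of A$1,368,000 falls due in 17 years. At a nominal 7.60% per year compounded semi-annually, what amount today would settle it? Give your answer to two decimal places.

A$384,924.96

Periodic rate i = 0.076/2 = 0.038; n = 17 × 2 = 34 periods.
Discount factor = (1+0.038)^(−34) = 0.281378; PV = 1,368,000 × 0.281378 = 384,924.9641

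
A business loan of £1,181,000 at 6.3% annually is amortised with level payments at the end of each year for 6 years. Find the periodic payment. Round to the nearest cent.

£242,439.71

Annuity-PV factor = 4.871314; PMT = 1.181e+06 / 4.871314 = 242,439.7085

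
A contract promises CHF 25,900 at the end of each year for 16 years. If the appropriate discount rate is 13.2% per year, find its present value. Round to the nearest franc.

PV = PMT · [1 − (1+i)^(−n)] / i = 25900 · 6.533720 = 169,223.3567

CHF 169,223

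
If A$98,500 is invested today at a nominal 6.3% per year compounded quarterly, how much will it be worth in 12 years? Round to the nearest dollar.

A$208,547

With 4 periods per year: i = 0.01575, n = 48.
98,500 × (1+0.01575)^48 = 98,500 × 2.117229 = 208,547.0824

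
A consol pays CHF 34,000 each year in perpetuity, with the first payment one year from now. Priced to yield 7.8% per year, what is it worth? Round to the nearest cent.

CHF 435,897.44

PV = PMT / i = 34000 / 0.078 = 435,897.4359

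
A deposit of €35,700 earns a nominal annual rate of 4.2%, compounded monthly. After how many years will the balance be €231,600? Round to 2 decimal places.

44.60 years

Periodic rate i = 0.042/12 = 0.0035.
(1+i)^n = 231600/35700 = 6.48739, so n = ln 6.48739 / ln 1.0035 = 535.1804 months
= 535.1804/12 years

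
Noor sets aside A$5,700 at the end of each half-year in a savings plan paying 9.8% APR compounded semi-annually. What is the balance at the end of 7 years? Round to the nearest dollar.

With 2 periods per year: i = 0.049, n = 14.
Accumulation factor s(14|0.049) = 19.463170; FV = 5700 × 19.463170 = 110,940.0671

A$110,940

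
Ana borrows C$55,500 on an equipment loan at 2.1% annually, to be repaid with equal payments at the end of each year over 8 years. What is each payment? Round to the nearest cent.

C$7,608.98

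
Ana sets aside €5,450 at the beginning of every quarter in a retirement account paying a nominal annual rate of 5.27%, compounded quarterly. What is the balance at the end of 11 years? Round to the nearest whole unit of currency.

Periodic rate i = 0.0527/4 = 0.013175; n = 11 × 4 = 44 periods.
FV = 5450 × [(1+0.013175)^44 − 1] / 0.013175 × (1+i) = 5450 × 59.887398 = 326,386.3172
(annuity-due: payments at period start, so ×(1+i).)

€326,386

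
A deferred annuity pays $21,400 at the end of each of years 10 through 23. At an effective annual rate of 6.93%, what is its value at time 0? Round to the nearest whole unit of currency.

$102,831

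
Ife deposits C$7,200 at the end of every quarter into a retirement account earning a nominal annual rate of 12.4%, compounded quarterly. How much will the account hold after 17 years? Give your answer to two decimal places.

C$1,619,396.81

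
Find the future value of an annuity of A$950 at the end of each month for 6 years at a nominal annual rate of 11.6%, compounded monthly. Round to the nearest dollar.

With 12 periods per year: i = 0.00966667, n = 72.
Accumulation factor s(72|0.00966667) = 103.346992; FV = 950 × 103.346992 = 98,179.6426

A$98,180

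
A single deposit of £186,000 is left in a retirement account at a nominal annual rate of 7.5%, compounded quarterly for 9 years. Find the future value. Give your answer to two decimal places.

Periodic rate i = 0.075/4 = 0.01875; n = 9 × 4 = 36 periods.
186,000 × (1+0.01875)^36 = 186,000 × 1.951796 = 363,034.0220

£363,034.02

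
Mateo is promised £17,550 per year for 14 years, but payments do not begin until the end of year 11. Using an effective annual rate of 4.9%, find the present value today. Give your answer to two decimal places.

£108,362.49

Value one period before first payment (t=10): 17550 × [1 − (1+0.049)^(−14)] / 0.049 = 17550 × 9.962234 = 174,837.2048
PV₀ = 174,837.2048 / (1+0.049)^10 = 174,837.2048 / 1.613448 = 108,362.4892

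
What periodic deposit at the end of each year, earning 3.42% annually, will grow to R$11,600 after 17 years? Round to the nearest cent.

R$514.39

PMT = 11600 / ( [(1+0.0342)^17 − 1] / 0.0342 ) = 11600 / 22.550836 = 514.3933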